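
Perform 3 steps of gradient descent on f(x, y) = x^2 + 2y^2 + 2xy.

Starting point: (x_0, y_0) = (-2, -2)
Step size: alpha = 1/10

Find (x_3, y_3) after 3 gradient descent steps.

f(x,y) = x^2 + 2y^2 + 2xy
grad_x = 2x + 2y, grad_y = 4y + 2x
Step 1: grad = (-8, -12), (-6/5, -4/5)
Step 2: grad = (-4, -28/5), (-4/5, -6/25)
Step 3: grad = (-52/25, -64/25), (-74/125, 2/125)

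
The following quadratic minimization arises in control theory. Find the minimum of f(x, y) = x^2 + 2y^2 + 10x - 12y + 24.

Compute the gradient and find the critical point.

f(x,y) = x^2 + 2y^2 + 10x - 12y + 24
df/dx = 2x + (10) = 0  =>  x = -5
df/dy = 4y + (-12) = 0  =>  y = 3
f(-5, 3) = 1*(-5)^2 + 2*(3)^2 + 10*(-5) + -12*(3) + 24 = -19
Hessian is diagonal with entries 2, 4 > 0, so this is a minimum.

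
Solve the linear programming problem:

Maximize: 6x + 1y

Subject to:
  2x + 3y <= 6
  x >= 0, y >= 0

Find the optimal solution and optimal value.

The feasible region has vertices at [(0, 0), (3, 0), (0, 2)].
Checking objective 6x + 1y at each vertex:
  (0, 0): 6*0 + 1*0 = 0
  (3, 0): 6*3 + 1*0 = 18
  (0, 2): 6*0 + 1*2 = 2
Maximum is 18 at (3, 0).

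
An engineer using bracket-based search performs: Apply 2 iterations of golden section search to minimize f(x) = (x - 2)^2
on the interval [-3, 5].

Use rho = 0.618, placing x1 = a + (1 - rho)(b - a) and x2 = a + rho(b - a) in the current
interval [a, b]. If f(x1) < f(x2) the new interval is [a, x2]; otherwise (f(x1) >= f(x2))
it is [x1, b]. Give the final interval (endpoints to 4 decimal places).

Golden section search for min of f(x) = (x - 2)^2 on [-3, 5].
Each step: x1 = a + (1 - rho)(b - a), x2 = a + rho(b - a); if f(x1) < f(x2) keep [a, x2], otherwise keep [x1, b].
Step 1: [-3.0000, 5.0000], x1=0.0560 (f=3.7791), x2=1.9440 (f=0.0031); f(x1) > f(x2) => keep [0.0560, 5.0000]
Step 2: [0.0560, 5.0000], x1=1.9446 (f=0.0031), x2=3.1114 (f=1.2352); f(x1) < f(x2) => keep [0.0560, 3.1114]
Final interval: [0.0560, 3.1114]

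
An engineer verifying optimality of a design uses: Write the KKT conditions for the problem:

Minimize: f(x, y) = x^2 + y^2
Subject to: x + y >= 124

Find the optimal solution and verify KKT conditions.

KKT conditions for min x^2 + y^2 s.t. x + y >= 124:
Stationarity: 2x = mu, 2y = mu
So x = y = mu/2.
Complementary slackness: mu*(x + y - 124) = 0
Primal feasibility: x + y >= 124; dual feasibility: mu >= 0
If mu = 0 then x = y = 0, but 0 + 0 < 124 is infeasible, so the constraint is active.
Constraint active: x + y = 2*(mu/2) = 124 => mu = 124
x = y = 62, f = 7688
Verify: stationarity 2*62 = 124 = mu; primal 62 + 62 = 124 >= 124; dual mu = 124 >= 0; complementary slackness 124*(124 - 124) = 0. All KKT conditions hold.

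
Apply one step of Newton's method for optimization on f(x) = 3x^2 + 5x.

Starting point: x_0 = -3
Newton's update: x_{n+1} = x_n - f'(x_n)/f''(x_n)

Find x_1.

f(x) = 3x^2 + 5x
f'(x) = 6x + (5), f''(x) = 6
Newton step: x_1 = x_0 - f'(x_0)/f''(x_0)
f'(-3) = -13
x_1 = -3 - -13/6 = -5/6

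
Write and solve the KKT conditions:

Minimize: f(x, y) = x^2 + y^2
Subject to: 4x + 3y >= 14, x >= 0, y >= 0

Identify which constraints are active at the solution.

KKT conditions for min x^2 + y^2 s.t. 4x + 3y >= 14, x >= 0, y >= 0:
Stationarity: 2x = mu*4 + mu_x, 2y = mu*3 + mu_y, with mu, mu_x, mu_y >= 0
Complementary slackness: mu*(4x + 3y - 14) = 0, mu_x*x = 0, mu_y*y = 0
(0, 0) is infeasible (4*0 + 3*0 < 14), so if mu = 0 stationarity would force x = mu_x/2 >= 0, y = mu_y/2 >= 0 with mu_x*x = mu_y*y = 0, i.e. x = y = 0: contradiction. Hence mu > 0 and 4x + 3y = 14 is active.
Try x > 0, y > 0 (so mu_x = mu_y = 0): x = 4*mu/2, y = 3*mu/2
Substitute: 4*(4*mu/2) + 3*(3*mu/2) = 14
  mu*25/2 = 14 => mu = 28/25
x* = 56/25 > 0, y* = 42/25 > 0, consistent with mu_x = mu_y = 0.
f is convex and the constraints are linear, so this KKT point is the global minimum.
f* = 196/25
Active constraints: 4x + 3y >= 14 (holds with equality, mu = 28/25 > 0); x >= 0 and y >= 0 are inactive (mu_x = mu_y = 0).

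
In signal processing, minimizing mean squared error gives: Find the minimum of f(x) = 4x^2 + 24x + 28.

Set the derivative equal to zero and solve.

f(x) = 4x^2 + 24x + 28
f'(x) = 8x + (24) = 0
x = -24/8 = -3
f(-3) = -8
Since f''(x) = 8 > 0, this is a minimum.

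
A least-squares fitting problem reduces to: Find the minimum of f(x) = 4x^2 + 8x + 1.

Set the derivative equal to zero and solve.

f(x) = 4x^2 + 8x + 1
f'(x) = 8x + (8) = 0
x = -8/8 = -1
f(-1) = -3
Since f''(x) = 8 > 0, this is a minimum.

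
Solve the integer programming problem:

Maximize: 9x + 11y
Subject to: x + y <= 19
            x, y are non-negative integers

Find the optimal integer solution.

Objective: 9x + 11y, constraint: x + y <= 19
Coefficient of y is 11 > coefficient of x is 9, so allocate the entire budget to y.
Optimal: x = 0, y = 19, value = 209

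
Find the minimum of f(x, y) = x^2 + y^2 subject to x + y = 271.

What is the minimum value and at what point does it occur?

Substitute y = 271 - x into f(x,y) = x^2 + y^2:
g(x) = x^2 + (271 - x)^2 = 2x^2 - 542x + 73441
g'(x) = 4x - 542 = 0  =>  x = 271/2
y = 271 - 271/2 = 271/2
Minimum value = (271/2)^2 + (271/2)^2 = 73441/2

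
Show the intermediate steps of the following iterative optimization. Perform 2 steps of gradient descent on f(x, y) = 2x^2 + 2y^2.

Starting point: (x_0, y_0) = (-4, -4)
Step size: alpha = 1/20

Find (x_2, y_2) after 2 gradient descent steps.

f(x,y) = 2x^2 + 2y^2
grad_x = 4x + 0y, grad_y = 4y + 0x
Step 1: grad = (-16, -16), (-16/5, -16/5)
Step 2: grad = (-64/5, -64/5), (-64/25, -64/25)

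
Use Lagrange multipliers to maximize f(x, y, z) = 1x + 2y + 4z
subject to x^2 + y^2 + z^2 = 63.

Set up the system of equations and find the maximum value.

Lagrange conditions: 1 = 2*lambda*x, 2 = 2*lambda*y, 4 = 2*lambda*z
So x:1 = y:2 = z:4, i.e. x = 1t, y = 2t, z = 4t
Constraint: t^2*(1^2 + 2^2 + 4^2) = 63
  t^2 * 21 = 63  =>  t = sqrt(3)
Maximum = 1*1t + 2*2t + 4*4t = 21*sqrt(3) = sqrt(1323)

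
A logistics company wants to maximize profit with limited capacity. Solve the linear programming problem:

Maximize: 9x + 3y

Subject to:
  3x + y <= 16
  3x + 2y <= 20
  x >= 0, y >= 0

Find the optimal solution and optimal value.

Feasible vertices: (0, 0), (0, 10), (4, 4), (16/3, 0)
Objective 9x + 3y at each:
  (0, 0): 0
  (0, 10): 30
  (4, 4): 48
  (16/3, 0): 48
Maximum is 48 at (4, 4).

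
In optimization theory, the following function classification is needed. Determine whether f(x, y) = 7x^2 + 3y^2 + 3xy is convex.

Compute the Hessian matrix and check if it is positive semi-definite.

f(x,y) = 7x^2 + 3y^2 + 3xy
Hessian H = [[14, 3], [3, 6]]
trace(H) = 20, det(H) = 75
Eigenvalues: (20 +/- sqrt(100)) / 2 = 15, 5
Since both eigenvalues > 0, f is convex.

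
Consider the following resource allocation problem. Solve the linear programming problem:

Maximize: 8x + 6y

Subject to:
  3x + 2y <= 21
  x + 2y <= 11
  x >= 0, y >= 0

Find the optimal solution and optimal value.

Feasible vertices: (0, 0), (0, 11/2), (5, 3), (7, 0)
Objective 8x + 6y at each:
  (0, 0): 0
  (0, 11/2): 33
  (5, 3): 58
  (7, 0): 56
Maximum is 58 at (5, 3).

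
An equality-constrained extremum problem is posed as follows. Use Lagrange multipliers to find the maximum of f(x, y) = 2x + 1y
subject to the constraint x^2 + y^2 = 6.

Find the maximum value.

Set up Lagrange conditions: grad f = lambda * grad g
  2 = 2*lambda*x
  1 = 2*lambda*y
From these: x/y = 2/1, so x = 2t, y = 1t for some t.
Substitute into constraint: (2t)^2 + (1t)^2 = 6
  t^2 * 5 = 6
  t = sqrt(6/5)
Maximum = 2*x + 1*y = (2^2 + 1^2)*t = 5 * sqrt(6/5) = sqrt(30)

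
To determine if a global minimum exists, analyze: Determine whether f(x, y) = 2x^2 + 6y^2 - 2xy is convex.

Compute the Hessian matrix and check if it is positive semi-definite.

f(x,y) = 2x^2 + 6y^2 - 2xy
Hessian H = [[4, -2], [-2, 12]]
trace(H) = 16, det(H) = 44
Eigenvalues: (16 +/- sqrt(80)) / 2 = 12.47, 3.528
Since both eigenvalues > 0, f is convex.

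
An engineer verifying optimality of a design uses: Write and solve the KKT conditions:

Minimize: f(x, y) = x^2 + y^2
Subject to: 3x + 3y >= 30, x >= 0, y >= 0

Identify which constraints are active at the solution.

KKT conditions for min x^2 + y^2 s.t. 3x + 3y >= 30, x >= 0, y >= 0:
Stationarity: 2x = mu*3 + mu_x, 2y = mu*3 + mu_y, with mu, mu_x, mu_y >= 0
Complementary slackness: mu*(3x + 3y - 30) = 0, mu_x*x = 0, mu_y*y = 0
(0, 0) is infeasible (3*0 + 3*0 < 30), so if mu = 0 stationarity would force x = mu_x/2 >= 0, y = mu_y/2 >= 0 with mu_x*x = mu_y*y = 0, i.e. x = y = 0: contradiction. Hence mu > 0 and 3x + 3y = 30 is active.
Try x > 0, y > 0 (so mu_x = mu_y = 0): x = 3*mu/2, y = 3*mu/2
Substitute: 3*(3*mu/2) + 3*(3*mu/2) = 30
  mu*18/2 = 30 => mu = 10/3
x* = 5 > 0, y* = 5 > 0, consistent with mu_x = mu_y = 0.
f is convex and the constraints are linear, so this KKT point is the global minimum.
f* = 50
Active constraints: 3x + 3y >= 30 (holds with equality, mu = 10/3 > 0); x >= 0 and y >= 0 are inactive (mu_x = mu_y = 0).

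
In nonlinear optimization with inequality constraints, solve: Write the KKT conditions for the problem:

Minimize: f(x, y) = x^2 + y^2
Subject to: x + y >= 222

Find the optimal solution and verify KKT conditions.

KKT conditions for min x^2 + y^2 s.t. x + y >= 222:
Stationarity: 2x = mu, 2y = mu
So x = y = mu/2.
Complementary slackness: mu*(x + y - 222) = 0
Primal feasibility: x + y >= 222; dual feasibility: mu >= 0
If mu = 0 then x = y = 0, but 0 + 0 < 222 is infeasible, so the constraint is active.
Constraint active: x + y = 2*(mu/2) = 222 => mu = 222
x = y = 111, f = 24642
Verify: stationarity 2*111 = 222 = mu; primal 111 + 111 = 222 >= 222; dual mu = 222 >= 0; complementary slackness 222*(222 - 222) = 0. All KKT conditions hold.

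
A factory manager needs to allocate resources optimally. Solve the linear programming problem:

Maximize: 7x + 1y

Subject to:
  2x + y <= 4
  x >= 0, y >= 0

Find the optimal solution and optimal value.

The feasible region has vertices at [(0, 0), (2, 0), (0, 4)].
Checking objective 7x + 1y at each vertex:
  (0, 0): 7*0 + 1*0 = 0
  (2, 0): 7*2 + 1*0 = 14
  (0, 4): 7*0 + 1*4 = 4
Maximum is 14 at (2, 0).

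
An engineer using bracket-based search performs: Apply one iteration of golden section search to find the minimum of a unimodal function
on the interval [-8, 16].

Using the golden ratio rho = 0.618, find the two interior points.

Golden section search on [-8, 16].
Golden ratio rho = 0.618 (approx).
Interior points:
  x_1 = -8 + (1-0.618)*24 = 1.1680
  x_2 = -8 + 0.618*24 = 6.8320
Compare f(x_1) and f(x_2) to determine which subinterval to keep.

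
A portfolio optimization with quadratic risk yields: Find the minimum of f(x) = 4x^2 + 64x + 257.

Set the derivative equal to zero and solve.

f(x) = 4x^2 + 64x + 257
f'(x) = 8x + (64) = 0
x = -64/8 = -8
f(-8) = 1
Since f''(x) = 8 > 0, this is a minimum.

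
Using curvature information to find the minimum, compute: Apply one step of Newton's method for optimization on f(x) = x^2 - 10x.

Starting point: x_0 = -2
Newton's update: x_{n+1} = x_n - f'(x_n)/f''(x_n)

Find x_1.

f(x) = x^2 - 10x
f'(x) = 2x + (-10), f''(x) = 2
Newton step: x_1 = x_0 - f'(x_0)/f''(x_0)
f'(-2) = -14
x_1 = -2 - -14/2 = 5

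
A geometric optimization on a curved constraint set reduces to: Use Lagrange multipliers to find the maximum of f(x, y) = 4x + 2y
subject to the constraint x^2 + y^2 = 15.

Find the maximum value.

Set up Lagrange conditions: grad f = lambda * grad g
  4 = 2*lambda*x
  2 = 2*lambda*y
From these: x/y = 4/2, so x = 4t, y = 2t for some t.
Substitute into constraint: (4t)^2 + (2t)^2 = 15
  t^2 * 20 = 15
  t = sqrt(15/20)
Maximum = 4*x + 2*y = (4^2 + 2^2)*t = 20 * sqrt(15/20) = sqrt(300)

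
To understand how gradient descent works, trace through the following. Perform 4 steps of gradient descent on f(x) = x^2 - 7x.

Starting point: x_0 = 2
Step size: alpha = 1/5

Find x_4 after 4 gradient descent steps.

f(x) = x^2 - 7x, f'(x) = 2x + (-7)
Step 1: f'(2) = -3, x_1 = 2 - 1/5 * -3 = 13/5
Step 2: f'(13/5) = -9/5, x_2 = 13/5 - 1/5 * -9/5 = 74/25
Step 3: f'(74/25) = -27/25, x_3 = 74/25 - 1/5 * -27/25 = 397/125
Step 4: f'(397/125) = -81/125, x_4 = 397/125 - 1/5 * -81/125 = 2066/625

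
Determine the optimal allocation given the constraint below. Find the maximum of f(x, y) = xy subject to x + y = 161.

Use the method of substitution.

Substitute y = 161 - x into f(x,y) = xy:
g(x) = x(161 - x) = 161x - x^2
g'(x) = 161 - 2x = 0  =>  x = 161/2
y = 161 - 161/2 = 161/2
Maximum value = (161/2) * (161/2) = 25921/4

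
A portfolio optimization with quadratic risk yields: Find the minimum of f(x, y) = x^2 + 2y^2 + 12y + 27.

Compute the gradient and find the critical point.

f(x,y) = x^2 + 2y^2 + 12y + 27
df/dx = 2x + (0) = 0  =>  x = 0
df/dy = 4y + (12) = 0  =>  y = -3
f(0, -3) = 1*(0)^2 + 2*(-3)^2 + 12*(-3) + 27 = 9
Hessian is diagonal with entries 2, 4 > 0, so this is a minimum.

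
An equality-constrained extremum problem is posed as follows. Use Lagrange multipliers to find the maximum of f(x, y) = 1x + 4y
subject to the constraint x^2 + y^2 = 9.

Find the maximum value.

Set up Lagrange conditions: grad f = lambda * grad g
  1 = 2*lambda*x
  4 = 2*lambda*y
From these: x/y = 1/4, so x = 1t, y = 4t for some t.
Substitute into constraint: (1t)^2 + (4t)^2 = 9
  t^2 * 17 = 9
  t = sqrt(9/17)
Maximum = 1*x + 4*y = (1^2 + 4^2)*t = 17 * sqrt(9/17) = sqrt(153)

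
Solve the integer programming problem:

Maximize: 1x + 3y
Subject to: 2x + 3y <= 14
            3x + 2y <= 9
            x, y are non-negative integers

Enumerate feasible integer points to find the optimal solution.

Constraint 1: 2x + 3y <= 14
Constraint 2: 3x + 2y <= 9
Feasible x range (need y >= 0): 0 <= x <= min(14/2, 9/3) => x in {0, ..., 3}.
Enumerate feasible integer points row by row (the coefficient of y is 3 > 0, so for each x the largest feasible y gives the best value):
  x = 0: y <= min((14 - 2*0)/3, (9 - 3*0)/2) => y in {0, ..., 4}; best 1*0 + 3*4 = 12
  x = 1: y <= min((14 - 2*1)/3, (9 - 3*1)/2) => y in {0, ..., 3}; best 1*1 + 3*3 = 10
  x = 2: y <= min((14 - 2*2)/3, (9 - 3*2)/2) => y in {0, ..., 1}; best 1*2 + 3*1 = 5
  x = 3: y <= min((14 - 2*3)/3, (9 - 3*3)/2) => y in {0}; best 1*3 + 3*0 = 3
The maximum 1x + 3y = 12 is achieved at x = 0, y = 4.
Check: 2*0 + 3*4 = 12 <= 14 and 3*0 + 2*4 = 8 <= 9.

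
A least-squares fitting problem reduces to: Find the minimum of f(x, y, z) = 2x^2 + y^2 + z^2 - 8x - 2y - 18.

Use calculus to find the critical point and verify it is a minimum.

f(x,y,z) = 2x^2 + y^2 + z^2 - 8x - 2y - 18
df/dx = 4x + (-8) = 0 => x = 2
df/dy = 2y + (-2) = 0 => y = 1
df/dz = 2z + (0) = 0 => z = 0
f(2,1,0) = 2*(2)^2 + 1*(1)^2 + 1*(0)^2 + -8*(2) + -2*(1) + -18 = -27
Hessian is diagonal with entries 4, 2, 2 > 0, confirmed minimum.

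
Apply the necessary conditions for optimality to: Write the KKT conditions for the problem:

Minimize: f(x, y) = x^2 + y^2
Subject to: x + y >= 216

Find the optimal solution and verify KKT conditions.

KKT conditions for min x^2 + y^2 s.t. x + y >= 216:
Stationarity: 2x = mu, 2y = mu
So x = y = mu/2.
Complementary slackness: mu*(x + y - 216) = 0
Primal feasibility: x + y >= 216; dual feasibility: mu >= 0
If mu = 0 then x = y = 0, but 0 + 0 < 216 is infeasible, so the constraint is active.
Constraint active: x + y = 2*(mu/2) = 216 => mu = 216
x = y = 108, f = 23328
Verify: stationarity 2*108 = 216 = mu; primal 108 + 108 = 216 >= 216; dual mu = 216 >= 0; complementary slackness 216*(216 - 216) = 0. All KKT conditions hold.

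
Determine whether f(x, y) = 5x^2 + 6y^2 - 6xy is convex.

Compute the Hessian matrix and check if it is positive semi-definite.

f(x,y) = 5x^2 + 6y^2 - 6xy
Hessian H = [[10, -6], [-6, 12]]
trace(H) = 22, det(H) = 84
Eigenvalues: (22 +/- sqrt(148)) / 2 = 17.08, 4.917
Since both eigenvalues > 0, f is convex.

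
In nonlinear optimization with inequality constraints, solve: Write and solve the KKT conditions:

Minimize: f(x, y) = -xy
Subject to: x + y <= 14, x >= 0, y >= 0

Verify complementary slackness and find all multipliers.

Problem: min -xy s.t. x + y <= 14 (multiplier lambda), x >= 0 (mu_x), y >= 0 (mu_y)
KKT stationarity: -y + lambda - mu_x = 0, -x + lambda - mu_y = 0, with lambda, mu_x, mu_y >= 0
Complementary slackness: lambda*(x + y - 14) = 0, mu_x*x = 0, mu_y*y = 0
If lambda = 0: y = -mu_x <= 0 and x = -mu_y <= 0 force x = y = 0 with f = 0; but x = y = 7 is feasible with f = -49 < 0, so this is not the minimum. Hence lambda > 0 and x + y = 14.
Try x > 0, y > 0 (so mu_x = mu_y = 0): y = lambda, x = lambda => x = y = lambda
x + y = 14 => 2*lambda = 14 => lambda = 7
x* = y* = 7 > 0, consistent with mu_x = mu_y = 0.
(Any feasible point with x = 0 or y = 0 has f = 0 > -49, so the minimum is not on those boundaries.)
min(-xy) = -49 (i.e. max xy = 49)
Multipliers: lambda = 7, mu_x = 0, mu_y = 0
Complementary slackness: lambda*(x + y - 14) = 7*(7 + 7 - 14) = 0, mu_x*x = 0*7 = 0, mu_y*y = 0*7 = 0. Satisfied.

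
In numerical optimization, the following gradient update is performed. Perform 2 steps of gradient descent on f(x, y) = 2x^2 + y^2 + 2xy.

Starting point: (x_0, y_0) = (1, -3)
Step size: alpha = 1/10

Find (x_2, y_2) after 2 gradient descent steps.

f(x,y) = 2x^2 + y^2 + 2xy
grad_x = 4x + 2y, grad_y = 2y + 2x
Step 1: grad = (-2, -4), (6/5, -13/5)
Step 2: grad = (-2/5, -14/5), (31/25, -58/25)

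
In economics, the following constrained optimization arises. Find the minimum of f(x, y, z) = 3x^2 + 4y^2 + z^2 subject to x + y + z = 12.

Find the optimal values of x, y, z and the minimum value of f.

Using Lagrange multipliers on f = 3x^2 + 4y^2 + z^2 with constraint x + y + z = 12:
Conditions: 2*3*x = lambda, 2*4*y = lambda, 2*1*z = lambda
So x = lambda/6, y = lambda/8, z = lambda/2
Substituting into constraint: lambda * (19/24) = 12
lambda = 288/19
x = 48/19, y = 36/19, z = 144/19
Minimum value = 1728/19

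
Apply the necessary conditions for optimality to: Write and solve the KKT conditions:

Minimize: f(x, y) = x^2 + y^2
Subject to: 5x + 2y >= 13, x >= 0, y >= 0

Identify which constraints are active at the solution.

KKT conditions for min x^2 + y^2 s.t. 5x + 2y >= 13, x >= 0, y >= 0:
Stationarity: 2x = mu*5 + mu_x, 2y = mu*2 + mu_y, with mu, mu_x, mu_y >= 0
Complementary slackness: mu*(5x + 2y - 13) = 0, mu_x*x = 0, mu_y*y = 0
(0, 0) is infeasible (5*0 + 2*0 < 13), so if mu = 0 stationarity would force x = mu_x/2 >= 0, y = mu_y/2 >= 0 with mu_x*x = mu_y*y = 0, i.e. x = y = 0: contradiction. Hence mu > 0 and 5x + 2y = 13 is active.
Try x > 0, y > 0 (so mu_x = mu_y = 0): x = 5*mu/2, y = 2*mu/2
Substitute: 5*(5*mu/2) + 2*(2*mu/2) = 13
  mu*29/2 = 13 => mu = 26/29
x* = 65/29 > 0, y* = 26/29 > 0, consistent with mu_x = mu_y = 0.
f is convex and the constraints are linear, so this KKT point is the global minimum.
f* = 169/29
Active constraints: 5x + 2y >= 13 (holds with equality, mu = 26/29 > 0); x >= 0 and y >= 0 are inactive (mu_x = mu_y = 0).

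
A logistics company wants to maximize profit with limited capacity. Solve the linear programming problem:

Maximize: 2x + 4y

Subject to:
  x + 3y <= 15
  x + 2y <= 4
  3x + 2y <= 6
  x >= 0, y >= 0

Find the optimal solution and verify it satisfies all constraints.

Feasible vertices: (0, 0), (0, 2), (1, 3/2), (2, 0)
Objective 2x + 4y at each vertex:
  (0, 0): 0
  (0, 2): 8
  (1, 3/2): 8
  (2, 0): 4
Maximum is 8 at (0, 2).
Verify constraints at (x, y) = (0, 2):
  1*0 + 3*2 = 6 <= 15
  1*0 + 2*2 = 4 <= 4 (active)
  3*0 + 2*2 = 4 <= 6
  x = 0 >= 0, y = 2 >= 0. All constraints satisfied.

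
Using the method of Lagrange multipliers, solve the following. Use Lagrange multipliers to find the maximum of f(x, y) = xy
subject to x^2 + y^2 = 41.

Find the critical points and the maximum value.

Lagrange conditions: y = 2*lambda*x and x = 2*lambda*y
If x = 0 then y = 0, violating the constraint, so x, y != 0.
Dividing: y/x = x/y => x^2 = y^2 => y = x or y = -x
Constraint: 2x^2 = 41 => x^2 = 41/2 => x = +/-sqrt(41/2)
Critical points: (sqrt(41/2), sqrt(41/2)), (-sqrt(41/2), -sqrt(41/2)), (sqrt(41/2), -sqrt(41/2)), (-sqrt(41/2), sqrt(41/2))
  y = x:  xy = x^2 = 41/2  at (sqrt(41/2), sqrt(41/2)) and (-sqrt(41/2), -sqrt(41/2))
  y = -x: xy = -x^2 = -41/2 at (sqrt(41/2), -sqrt(41/2)) and (-sqrt(41/2), sqrt(41/2))
Maximum xy = 41/2 at (sqrt(41/2), sqrt(41/2)) and (-sqrt(41/2), -sqrt(41/2))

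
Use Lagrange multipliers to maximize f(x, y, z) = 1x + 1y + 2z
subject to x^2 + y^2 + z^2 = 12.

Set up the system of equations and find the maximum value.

Lagrange conditions: 1 = 2*lambda*x, 1 = 2*lambda*y, 2 = 2*lambda*z
So x:1 = y:1 = z:2, i.e. x = 1t, y = 1t, z = 2t
Constraint: t^2*(1^2 + 1^2 + 2^2) = 12
  t^2 * 6 = 12  =>  t = sqrt(2)
Maximum = 1*1t + 1*1t + 2*2t = 6*sqrt(2) = sqrt(72)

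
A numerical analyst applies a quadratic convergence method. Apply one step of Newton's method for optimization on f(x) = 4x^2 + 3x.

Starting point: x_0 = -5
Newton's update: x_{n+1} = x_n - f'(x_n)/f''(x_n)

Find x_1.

f(x) = 4x^2 + 3x
f'(x) = 8x + (3), f''(x) = 8
Newton step: x_1 = x_0 - f'(x_0)/f''(x_0)
f'(-5) = -37
x_1 = -5 - -37/8 = -3/8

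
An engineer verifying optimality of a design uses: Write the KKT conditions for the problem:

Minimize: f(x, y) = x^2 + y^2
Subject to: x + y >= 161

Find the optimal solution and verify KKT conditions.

KKT conditions for min x^2 + y^2 s.t. x + y >= 161:
Stationarity: 2x = mu, 2y = mu
So x = y = mu/2.
Complementary slackness: mu*(x + y - 161) = 0
Primal feasibility: x + y >= 161; dual feasibility: mu >= 0
If mu = 0 then x = y = 0, but 0 + 0 < 161 is infeasible, so the constraint is active.
Constraint active: x + y = 2*(mu/2) = 161 => mu = 161
x = y = 161/2, f = 25921/2
Verify: stationarity 2*(161/2) = 161 = mu; primal 161/2 + 161/2 = 161 >= 161; dual mu = 161 >= 0; complementary slackness 161*(161 - 161) = 0. All KKT conditions hold.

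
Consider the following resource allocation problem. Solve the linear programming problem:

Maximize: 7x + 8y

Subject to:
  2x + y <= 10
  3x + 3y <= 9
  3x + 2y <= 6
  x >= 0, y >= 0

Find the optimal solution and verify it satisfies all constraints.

Feasible vertices: (0, 0), (0, 3), (2, 0)
Objective 7x + 8y at each vertex:
  (0, 0): 0
  (0, 3): 24
  (2, 0): 14
Maximum is 24 at (0, 3).
Verify constraints at (x, y) = (0, 3):
  2*0 + 1*3 = 3 <= 10
  3*0 + 3*3 = 9 <= 9 (active)
  3*0 + 2*3 = 6 <= 6 (active)
  x = 0 >= 0, y = 3 >= 0. All constraints satisfied.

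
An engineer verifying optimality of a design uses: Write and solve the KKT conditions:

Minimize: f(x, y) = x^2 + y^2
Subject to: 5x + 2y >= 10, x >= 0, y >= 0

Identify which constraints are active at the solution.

KKT conditions for min x^2 + y^2 s.t. 5x + 2y >= 10, x >= 0, y >= 0:
Stationarity: 2x = mu*5 + mu_x, 2y = mu*2 + mu_y, with mu, mu_x, mu_y >= 0
Complementary slackness: mu*(5x + 2y - 10) = 0, mu_x*x = 0, mu_y*y = 0
(0, 0) is infeasible (5*0 + 2*0 < 10), so if mu = 0 stationarity would force x = mu_x/2 >= 0, y = mu_y/2 >= 0 with mu_x*x = mu_y*y = 0, i.e. x = y = 0: contradiction. Hence mu > 0 and 5x + 2y = 10 is active.
Try x > 0, y > 0 (so mu_x = mu_y = 0): x = 5*mu/2, y = 2*mu/2
Substitute: 5*(5*mu/2) + 2*(2*mu/2) = 10
  mu*29/2 = 10 => mu = 20/29
x* = 50/29 > 0, y* = 20/29 > 0, consistent with mu_x = mu_y = 0.
f is convex and the constraints are linear, so this KKT point is the global minimum.
f* = 100/29
Active constraints: 5x + 2y >= 10 (holds with equality, mu = 20/29 > 0); x >= 0 and y >= 0 are inactive (mu_x = mu_y = 0).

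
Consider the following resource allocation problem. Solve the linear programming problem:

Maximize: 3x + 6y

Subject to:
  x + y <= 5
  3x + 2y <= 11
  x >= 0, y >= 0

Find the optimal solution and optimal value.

Feasible vertices: (0, 0), (0, 5), (1, 4), (11/3, 0)
Objective 3x + 6y at each:
  (0, 0): 0
  (0, 5): 30
  (1, 4): 27
  (11/3, 0): 11
Maximum is 30 at (0, 5).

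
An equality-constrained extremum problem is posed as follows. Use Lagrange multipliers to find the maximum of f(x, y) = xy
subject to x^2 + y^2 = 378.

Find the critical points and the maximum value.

Lagrange conditions: y = 2*lambda*x and x = 2*lambda*y
If x = 0 then y = 0, violating the constraint, so x, y != 0.
Dividing: y/x = x/y => x^2 = y^2 => y = x or y = -x
Constraint: 2x^2 = 378 => x^2 = 189 => x = +/-sqrt(189)
Critical points: (sqrt(189), sqrt(189)), (-sqrt(189), -sqrt(189)), (sqrt(189), -sqrt(189)), (-sqrt(189), sqrt(189))
  y = x:  xy = x^2 = 189  at (sqrt(189), sqrt(189)) and (-sqrt(189), -sqrt(189))
  y = -x: xy = -x^2 = -189 at (sqrt(189), -sqrt(189)) and (-sqrt(189), sqrt(189))
Maximum xy = 189 at (sqrt(189), sqrt(189)) and (-sqrt(189), -sqrt(189))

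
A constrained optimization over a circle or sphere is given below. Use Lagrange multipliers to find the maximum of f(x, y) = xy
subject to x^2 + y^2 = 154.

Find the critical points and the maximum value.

Lagrange conditions: y = 2*lambda*x and x = 2*lambda*y
If x = 0 then y = 0, violating the constraint, so x, y != 0.
Dividing: y/x = x/y => x^2 = y^2 => y = x or y = -x
Constraint: 2x^2 = 154 => x^2 = 77 => x = +/-sqrt(77)
Critical points: (sqrt(77), sqrt(77)), (-sqrt(77), -sqrt(77)), (sqrt(77), -sqrt(77)), (-sqrt(77), sqrt(77))
  y = x:  xy = x^2 = 77  at (sqrt(77), sqrt(77)) and (-sqrt(77), -sqrt(77))
  y = -x: xy = -x^2 = -77 at (sqrt(77), -sqrt(77)) and (-sqrt(77), sqrt(77))
Maximum xy = 77 at (sqrt(77), sqrt(77)) and (-sqrt(77), -sqrt(77))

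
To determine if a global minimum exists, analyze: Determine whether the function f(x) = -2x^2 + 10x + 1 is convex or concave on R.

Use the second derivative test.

f(x) = -2x^2 + 10x + 1
f'(x) = -4x + 10
f''(x) = -4
Since f''(x) = -4 < 0 for all x, f is concave on R.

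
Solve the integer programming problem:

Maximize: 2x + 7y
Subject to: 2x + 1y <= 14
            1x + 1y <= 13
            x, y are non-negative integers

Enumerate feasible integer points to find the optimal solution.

Constraint 1: 2x + 1y <= 14
Constraint 2: 1x + 1y <= 13
Feasible x range (need y >= 0): 0 <= x <= min(14/2, 13/1) => x in {0, ..., 7}.
Enumerate feasible integer points row by row (the coefficient of y is 7 > 0, so for each x the largest feasible y gives the best value):
  x = 0: y <= min((14 - 2*0)/1, (13 - 1*0)/1) => y in {0, ..., 13}; best 2*0 + 7*13 = 91
  x = 1: y <= min((14 - 2*1)/1, (13 - 1*1)/1) => y in {0, ..., 12}; best 2*1 + 7*12 = 86
  x = 2: y <= min((14 - 2*2)/1, (13 - 1*2)/1) => y in {0, ..., 10}; best 2*2 + 7*10 = 74
  x = 3: y <= min((14 - 2*3)/1, (13 - 1*3)/1) => y in {0, ..., 8}; best 2*3 + 7*8 = 62
  x = 4: y <= min((14 - 2*4)/1, (13 - 1*4)/1) => y in {0, ..., 6}; best 2*4 + 7*6 = 50
  x = 5: y <= min((14 - 2*5)/1, (13 - 1*5)/1) => y in {0, ..., 4}; best 2*5 + 7*4 = 38
  x = 6: y <= min((14 - 2*6)/1, (13 - 1*6)/1) => y in {0, ..., 2}; best 2*6 + 7*2 = 26
  x = 7: y <= min((14 - 2*7)/1, (13 - 1*7)/1) => y in {0}; best 2*7 + 7*0 = 14
The maximum 2x + 7y = 91 is achieved at x = 0, y = 13.
Check: 2*0 + 1*13 = 13 <= 14 and 1*0 + 1*13 = 13 <= 13.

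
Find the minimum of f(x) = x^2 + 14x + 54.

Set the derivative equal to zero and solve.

f(x) = x^2 + 14x + 54
f'(x) = 2x + (14) = 0
x = -14/2 = -7
f(-7) = 5
Since f''(x) = 2 > 0, this is a minimum.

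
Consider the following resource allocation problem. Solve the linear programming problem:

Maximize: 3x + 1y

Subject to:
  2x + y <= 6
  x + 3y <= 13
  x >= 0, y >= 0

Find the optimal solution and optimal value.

Feasible vertices: (0, 0), (0, 13/3), (1, 4), (3, 0)
Objective 3x + 1y at each:
  (0, 0): 0
  (0, 13/3): 13/3
  (1, 4): 7
  (3, 0): 9
Maximum is 9 at (3, 0).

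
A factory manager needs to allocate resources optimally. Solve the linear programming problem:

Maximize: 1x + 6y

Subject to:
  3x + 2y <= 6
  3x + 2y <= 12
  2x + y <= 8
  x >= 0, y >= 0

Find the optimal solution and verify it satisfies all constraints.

Feasible vertices: (0, 0), (0, 3), (2, 0)
Objective 1x + 6y at each vertex:
  (0, 0): 0
  (0, 3): 18
  (2, 0): 2
Maximum is 18 at (0, 3).
Verify constraints at (x, y) = (0, 3):
  3*0 + 2*3 = 6 <= 6 (active)
  3*0 + 2*3 = 6 <= 12
  2*0 + 1*3 = 3 <= 8
  x = 0 >= 0, y = 3 >= 0. All constraints satisfied.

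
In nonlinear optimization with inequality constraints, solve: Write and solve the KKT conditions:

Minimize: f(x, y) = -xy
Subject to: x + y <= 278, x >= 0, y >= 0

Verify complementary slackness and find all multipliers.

Problem: min -xy s.t. x + y <= 278 (multiplier lambda), x >= 0 (mu_x), y >= 0 (mu_y)
KKT stationarity: -y + lambda - mu_x = 0, -x + lambda - mu_y = 0, with lambda, mu_x, mu_y >= 0
Complementary slackness: lambda*(x + y - 278) = 0, mu_x*x = 0, mu_y*y = 0
If lambda = 0: y = -mu_x <= 0 and x = -mu_y <= 0 force x = y = 0 with f = 0; but x = y = 139 is feasible with f = -19321 < 0, so this is not the minimum. Hence lambda > 0 and x + y = 278.
Try x > 0, y > 0 (so mu_x = mu_y = 0): y = lambda, x = lambda => x = y = lambda
x + y = 278 => 2*lambda = 278 => lambda = 139
x* = y* = 139 > 0, consistent with mu_x = mu_y = 0.
(Any feasible point with x = 0 or y = 0 has f = 0 > -19321, so the minimum is not on those boundaries.)
min(-xy) = -19321 (i.e. max xy = 19321)
Multipliers: lambda = 139, mu_x = 0, mu_y = 0
Complementary slackness: lambda*(x + y - 278) = 139*(139 + 139 - 278) = 0, mu_x*x = 0*139 = 0, mu_y*y = 0*139 = 0. Satisfied.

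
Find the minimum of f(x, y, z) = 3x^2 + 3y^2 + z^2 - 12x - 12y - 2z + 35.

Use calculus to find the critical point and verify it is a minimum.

f(x,y,z) = 3x^2 + 3y^2 + z^2 - 12x - 12y - 2z + 35
df/dx = 6x + (-12) = 0 => x = 2
df/dy = 6y + (-12) = 0 => y = 2
df/dz = 2z + (-2) = 0 => z = 1
f(2,2,1) = 3*(2)^2 + 3*(2)^2 + 1*(1)^2 + -12*(2) + -12*(2) + -2*(1) + 35 = 10
Hessian is diagonal with entries 6, 6, 2 > 0, confirmed minimum.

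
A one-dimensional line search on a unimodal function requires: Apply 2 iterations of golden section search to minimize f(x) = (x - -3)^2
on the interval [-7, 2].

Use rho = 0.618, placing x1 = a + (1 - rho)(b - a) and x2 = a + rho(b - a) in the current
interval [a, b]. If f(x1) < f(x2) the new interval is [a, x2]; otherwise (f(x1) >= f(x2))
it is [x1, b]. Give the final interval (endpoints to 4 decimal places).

Golden section search for min of f(x) = (x - -3)^2 on [-7, 2].
Each step: x1 = a + (1 - rho)(b - a), x2 = a + rho(b - a); if f(x1) < f(x2) keep [a, x2], otherwise keep [x1, b].
Step 1: [-7.0000, 2.0000], x1=-3.5620 (f=0.3158), x2=-1.4380 (f=2.4398); f(x1) < f(x2) => keep [-7.0000, -1.4380]
Step 2: [-7.0000, -1.4380], x1=-4.8753 (f=3.5168), x2=-3.5627 (f=0.3166); f(x1) > f(x2) => keep [-4.8753, -1.4380]
Final interval: [-4.8753, -1.4380]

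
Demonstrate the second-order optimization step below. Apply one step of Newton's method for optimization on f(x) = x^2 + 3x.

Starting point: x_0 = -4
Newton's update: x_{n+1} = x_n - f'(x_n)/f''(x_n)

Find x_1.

f(x) = x^2 + 3x
f'(x) = 2x + (3), f''(x) = 2
Newton step: x_1 = x_0 - f'(x_0)/f''(x_0)
f'(-4) = -5
x_1 = -4 - -5/2 = -3/2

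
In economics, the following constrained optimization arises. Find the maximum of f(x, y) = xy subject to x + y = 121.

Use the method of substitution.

Substitute y = 121 - x into f(x,y) = xy:
g(x) = x(121 - x) = 121x - x^2
g'(x) = 121 - 2x = 0  =>  x = 121/2
y = 121 - 121/2 = 121/2
Maximum value = (121/2) * (121/2) = 14641/4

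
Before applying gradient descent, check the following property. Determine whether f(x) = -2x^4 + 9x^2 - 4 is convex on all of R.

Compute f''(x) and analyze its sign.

f(x) = -2x^4 + 9x^2 - 4
f'(x) = -8x^3 + 18x
f''(x) = -24x^2 + 18
f''(x) = -24x^2 + 18 -> -inf as |x| -> inf
Therefore, f is not globally convex on R.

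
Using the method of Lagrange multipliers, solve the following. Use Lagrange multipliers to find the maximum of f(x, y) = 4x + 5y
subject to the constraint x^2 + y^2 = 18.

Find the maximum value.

Set up Lagrange conditions: grad f = lambda * grad g
  4 = 2*lambda*x
  5 = 2*lambda*y
From these: x/y = 4/5, so x = 4t, y = 5t for some t.
Substitute into constraint: (4t)^2 + (5t)^2 = 18
  t^2 * 41 = 18
  t = sqrt(18/41)
Maximum = 4*x + 5*y = (4^2 + 5^2)*t = 41 * sqrt(18/41) = sqrt(738)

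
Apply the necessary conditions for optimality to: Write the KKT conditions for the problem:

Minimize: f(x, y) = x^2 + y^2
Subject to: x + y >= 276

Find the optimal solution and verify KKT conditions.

KKT conditions for min x^2 + y^2 s.t. x + y >= 276:
Stationarity: 2x = mu, 2y = mu
So x = y = mu/2.
Complementary slackness: mu*(x + y - 276) = 0
Primal feasibility: x + y >= 276; dual feasibility: mu >= 0
If mu = 0 then x = y = 0, but 0 + 0 < 276 is infeasible, so the constraint is active.
Constraint active: x + y = 2*(mu/2) = 276 => mu = 276
x = y = 138, f = 38088
Verify: stationarity 2*138 = 276 = mu; primal 138 + 138 = 276 >= 276; dual mu = 276 >= 0; complementary slackness 276*(276 - 276) = 0. All KKT conditions hold.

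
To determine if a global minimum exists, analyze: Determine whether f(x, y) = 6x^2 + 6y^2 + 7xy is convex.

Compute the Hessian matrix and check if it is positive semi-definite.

f(x,y) = 6x^2 + 6y^2 + 7xy
Hessian H = [[12, 7], [7, 12]]
trace(H) = 24, det(H) = 95
Eigenvalues: (24 +/- sqrt(196)) / 2 = 19, 5
Since both eigenvalues > 0, f is convex.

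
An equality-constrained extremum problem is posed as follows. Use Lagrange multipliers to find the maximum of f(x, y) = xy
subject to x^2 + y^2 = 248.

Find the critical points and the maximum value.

Lagrange conditions: y = 2*lambda*x and x = 2*lambda*y
If x = 0 then y = 0, violating the constraint, so x, y != 0.
Dividing: y/x = x/y => x^2 = y^2 => y = x or y = -x
Constraint: 2x^2 = 248 => x^2 = 124 => x = +/-sqrt(124)
Critical points: (sqrt(124), sqrt(124)), (-sqrt(124), -sqrt(124)), (sqrt(124), -sqrt(124)), (-sqrt(124), sqrt(124))
  y = x:  xy = x^2 = 124  at (sqrt(124), sqrt(124)) and (-sqrt(124), -sqrt(124))
  y = -x: xy = -x^2 = -124 at (sqrt(124), -sqrt(124)) and (-sqrt(124), sqrt(124))
Maximum xy = 124 at (sqrt(124), sqrt(124)) and (-sqrt(124), -sqrt(124))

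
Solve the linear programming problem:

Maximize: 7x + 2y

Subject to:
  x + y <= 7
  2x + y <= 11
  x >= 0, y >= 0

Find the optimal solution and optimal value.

Feasible vertices: (0, 0), (0, 7), (4, 3), (11/2, 0)
Objective 7x + 2y at each:
  (0, 0): 0
  (0, 7): 14
  (4, 3): 34
  (11/2, 0): 77/2
Maximum is 77/2 at (11/2, 0).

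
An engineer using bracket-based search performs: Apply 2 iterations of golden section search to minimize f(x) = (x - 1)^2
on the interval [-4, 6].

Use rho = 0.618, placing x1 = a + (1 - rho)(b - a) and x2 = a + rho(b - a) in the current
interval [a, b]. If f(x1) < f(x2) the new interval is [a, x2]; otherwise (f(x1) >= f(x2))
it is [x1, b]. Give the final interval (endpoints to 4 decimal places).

Golden section search for min of f(x) = (x - 1)^2 on [-4, 6].
Each step: x1 = a + (1 - rho)(b - a), x2 = a + rho(b - a); if f(x1) < f(x2) keep [a, x2], otherwise keep [x1, b].
Step 1: [-4.0000, 6.0000], x1=-0.1800 (f=1.3924), x2=2.1800 (f=1.3924); f(x1) = f(x2) (tie, not '<') => keep [-0.1800, 6.0000]
Step 2: [-0.1800, 6.0000], x1=2.1808 (f=1.3942), x2=3.6392 (f=6.9656); f(x1) < f(x2) => keep [-0.1800, 3.6392]
Final interval: [-0.1800, 3.6392]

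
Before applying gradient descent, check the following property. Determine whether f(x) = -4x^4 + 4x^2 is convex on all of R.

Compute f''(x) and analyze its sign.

f(x) = -4x^4 + 4x^2
f'(x) = -16x^3 + 8x
f''(x) = -48x^2 + 8
f''(x) = -48x^2 + 8 -> -inf as |x| -> inf
Therefore, f is not globally convex on R.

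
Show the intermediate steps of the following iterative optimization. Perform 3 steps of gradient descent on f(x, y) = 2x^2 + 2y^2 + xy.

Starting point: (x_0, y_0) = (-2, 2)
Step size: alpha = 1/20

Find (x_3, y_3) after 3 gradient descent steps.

f(x,y) = 2x^2 + 2y^2 + xy
grad_x = 4x + 1y, grad_y = 4y + 1x
Step 1: grad = (-6, 6), (-17/10, 17/10)
Step 2: grad = (-51/10, 51/10), (-289/200, 289/200)
Step 3: grad = (-867/200, 867/200), (-4913/4000, 4913/4000)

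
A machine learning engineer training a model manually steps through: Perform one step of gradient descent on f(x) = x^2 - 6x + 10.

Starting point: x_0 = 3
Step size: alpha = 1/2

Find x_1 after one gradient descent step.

f(x) = x^2 - 6x + 10
f'(x) = 2x - 6
f'(3) = 2*3 + (-6) = 0
x_1 = x_0 - alpha * f'(x_0) = 3 - 1/2 * 0 = 3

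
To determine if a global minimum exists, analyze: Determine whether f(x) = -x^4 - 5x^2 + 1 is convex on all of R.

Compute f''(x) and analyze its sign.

f(x) = -x^4 - 5x^2 + 1
f'(x) = -4x^3 + -10x
f''(x) = -12x^2 + -10
f''(x) = -12x^2 + -10 <= -10 < 0 for all x
Therefore, f is concave on R.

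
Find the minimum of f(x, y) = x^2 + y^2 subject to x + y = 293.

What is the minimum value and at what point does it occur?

Substitute y = 293 - x into f(x,y) = x^2 + y^2:
g(x) = x^2 + (293 - x)^2 = 2x^2 - 586x + 85849
g'(x) = 4x - 586 = 0  =>  x = 293/2
y = 293 - 293/2 = 293/2
Minimum value = (293/2)^2 + (293/2)^2 = 85849/2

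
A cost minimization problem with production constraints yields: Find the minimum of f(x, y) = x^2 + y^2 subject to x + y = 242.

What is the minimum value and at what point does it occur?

Substitute y = 242 - x into f(x,y) = x^2 + y^2:
g(x) = x^2 + (242 - x)^2 = 2x^2 - 484x + 58564
g'(x) = 4x - 484 = 0  =>  x = 121
y = 242 - 121 = 121
Minimum value = 121^2 + 121^2 = 29282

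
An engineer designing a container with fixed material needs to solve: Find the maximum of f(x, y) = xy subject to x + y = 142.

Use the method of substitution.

Substitute y = 142 - x into f(x,y) = xy:
g(x) = x(142 - x) = 142x - x^2
g'(x) = 142 - 2x = 0  =>  x = 71
y = 142 - 71 = 71
Maximum value = 71 * 71 = 5041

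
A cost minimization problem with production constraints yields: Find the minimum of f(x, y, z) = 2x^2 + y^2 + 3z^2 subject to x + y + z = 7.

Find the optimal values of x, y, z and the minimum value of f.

Using Lagrange multipliers on f = 2x^2 + y^2 + 3z^2 with constraint x + y + z = 7:
Conditions: 2*2*x = lambda, 2*1*y = lambda, 2*3*z = lambda
So x = lambda/4, y = lambda/2, z = lambda/6
Substituting into constraint: lambda * (11/12) = 7
lambda = 84/11
x = 21/11, y = 42/11, z = 14/11
Minimum value = 294/11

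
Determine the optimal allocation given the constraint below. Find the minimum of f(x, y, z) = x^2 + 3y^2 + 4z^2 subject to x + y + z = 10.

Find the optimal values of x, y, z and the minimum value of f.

Using Lagrange multipliers on f = x^2 + 3y^2 + 4z^2 with constraint x + y + z = 10:
Conditions: 2*1*x = lambda, 2*3*y = lambda, 2*4*z = lambda
So x = lambda/2, y = lambda/6, z = lambda/8
Substituting into constraint: lambda * (19/24) = 10
lambda = 240/19
x = 120/19, y = 40/19, z = 30/19
Minimum value = 1200/19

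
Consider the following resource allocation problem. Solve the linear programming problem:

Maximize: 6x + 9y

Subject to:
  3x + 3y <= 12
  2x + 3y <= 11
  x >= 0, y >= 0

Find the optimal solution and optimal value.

Feasible vertices: (0, 0), (0, 11/3), (1, 3), (4, 0)
Objective 6x + 9y at each:
  (0, 0): 0
  (0, 11/3): 33
  (1, 3): 33
  (4, 0): 24
Maximum is 33 at (0, 11/3).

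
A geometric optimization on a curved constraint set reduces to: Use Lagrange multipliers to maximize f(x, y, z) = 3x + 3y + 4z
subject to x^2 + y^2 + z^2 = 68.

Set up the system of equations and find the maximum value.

Lagrange conditions: 3 = 2*lambda*x, 3 = 2*lambda*y, 4 = 2*lambda*z
So x:3 = y:3 = z:4, i.e. x = 3t, y = 3t, z = 4t
Constraint: t^2*(3^2 + 3^2 + 4^2) = 68
  t^2 * 34 = 68  =>  t = sqrt(2)
Maximum = 3*3t + 3*3t + 4*4t = 34*sqrt(2) = sqrt(2312)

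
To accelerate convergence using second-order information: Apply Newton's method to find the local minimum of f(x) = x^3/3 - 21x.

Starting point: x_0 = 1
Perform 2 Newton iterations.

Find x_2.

f(x) = x^3/3 - 21x
f'(x) = x^2 - 21, f''(x) = 2x
Newton update: x_{n+1} = x_n - (x_n^2 - 21)/(2*x_n)
Step 1: x_0 = 1, f'=-20, f''=2, x_1 = 11
Step 2: x_1 = 11, f'=100, f''=22, x_2 = 71/11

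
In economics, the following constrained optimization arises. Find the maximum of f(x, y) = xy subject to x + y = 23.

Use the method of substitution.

Substitute y = 23 - x into f(x,y) = xy:
g(x) = x(23 - x) = 23x - x^2
g'(x) = 23 - 2x = 0  =>  x = 23/2
y = 23 - 23/2 = 23/2
Maximum value = (23/2) * (23/2) = 529/4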